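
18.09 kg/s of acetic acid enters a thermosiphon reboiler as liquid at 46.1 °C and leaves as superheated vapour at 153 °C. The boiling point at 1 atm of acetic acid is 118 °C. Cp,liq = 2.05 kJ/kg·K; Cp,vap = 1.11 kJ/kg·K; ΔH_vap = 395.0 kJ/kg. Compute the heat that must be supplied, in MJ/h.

liquid 46.1→118 °C: 147.4 kJ/kg
vaporisation at 118 °C: 395 kJ/kg
vapour 118→153 °C: 38.85 kJ/kg
Δh = 147.4 + 395 + 38.85 = 581.25 kJ/kg
Q = ṁ·Δh = 18.09 kg/s × 581.25 kJ/kg = 10515 kJ/s
|Q| = 10515 kW = 37853 MJ/h

Q = 37900 MJ/h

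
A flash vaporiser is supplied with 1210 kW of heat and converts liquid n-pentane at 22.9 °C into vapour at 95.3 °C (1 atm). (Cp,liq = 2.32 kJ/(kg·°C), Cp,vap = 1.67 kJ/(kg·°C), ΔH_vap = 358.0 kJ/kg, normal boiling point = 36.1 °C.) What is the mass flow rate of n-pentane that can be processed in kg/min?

Δh = 2.32×(36.1−22.9) + 358.0 + 1.67×(95.3−36.1) = 487.49 kJ/kg
Q = 1210 kW = 1210 kJ/s = 72600 kJ/min
ṁ = Q/Δh = 72600 / 487.49 = 148.93 kg/min

ṁ = 149 kg/min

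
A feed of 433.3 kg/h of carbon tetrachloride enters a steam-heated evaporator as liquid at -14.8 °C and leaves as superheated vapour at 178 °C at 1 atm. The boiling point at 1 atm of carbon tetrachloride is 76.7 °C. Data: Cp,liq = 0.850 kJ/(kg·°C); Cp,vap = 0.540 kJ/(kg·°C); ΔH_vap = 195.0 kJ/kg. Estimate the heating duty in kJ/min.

liquid -14.8→76.7 °C: 77.775 kJ/kg
vaporisation at 76.7 °C: 195 kJ/kg
vapour 76.7→178 °C: 54.702 kJ/kg
Δh = 77.775 + 195 + 54.702 = 327.48 kJ/kg
Q = ṁ·Δh = 433.3 kg/h × 327.48 kJ/kg = 141900 kJ/h
|Q| = 39.415 kW = 2364.9 kJ/min

Q = 2360 kJ/min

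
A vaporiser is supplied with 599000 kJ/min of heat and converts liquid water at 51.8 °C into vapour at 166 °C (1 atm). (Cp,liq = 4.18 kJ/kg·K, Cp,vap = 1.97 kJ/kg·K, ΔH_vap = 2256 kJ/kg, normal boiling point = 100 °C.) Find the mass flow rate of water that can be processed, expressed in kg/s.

Δh = 4.18×(100−51.8) + 2256 + 1.97×(166−100) = 2587.5 kJ/kg
Q = 599000 kJ/min = 9983.3 kJ/s = 9983.3 kJ/s
ṁ = Q/Δh = 9983.3 / 2587.5 = 3.8583 kg/s

ṁ = 3.86 kg/s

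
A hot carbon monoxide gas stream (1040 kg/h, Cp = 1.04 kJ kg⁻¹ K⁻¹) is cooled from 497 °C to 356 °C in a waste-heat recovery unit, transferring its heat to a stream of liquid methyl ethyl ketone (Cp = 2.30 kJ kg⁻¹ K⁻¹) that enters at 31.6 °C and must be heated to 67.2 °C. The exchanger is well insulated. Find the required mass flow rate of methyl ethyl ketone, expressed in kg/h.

Heat released by hot stream: Q = 1040 × 1.04 × (497 − 356) = 152510 kJ/h
Energy balance on cold side (adiabatic exchanger): Q = ṁ_c·Cp_c·(T_c,out − T_c,in)
ṁ_c = 152510 / [2.30 × (67.2 − 31.6)] = 1862.6 kg/h

ṁ_c = 1860 kg/h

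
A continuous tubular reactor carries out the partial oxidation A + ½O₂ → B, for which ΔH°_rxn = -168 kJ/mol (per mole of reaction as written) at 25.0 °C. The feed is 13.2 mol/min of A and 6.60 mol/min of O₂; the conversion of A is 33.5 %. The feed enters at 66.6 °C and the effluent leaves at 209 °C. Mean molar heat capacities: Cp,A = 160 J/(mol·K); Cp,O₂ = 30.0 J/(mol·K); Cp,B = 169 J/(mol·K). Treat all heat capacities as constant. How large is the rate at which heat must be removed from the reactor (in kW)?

Q_out = 6.98 kW

Extent of reaction ξ = 0.335 × 13.2 = 4.422 mol/min
Reaction term: ξ·ΔH°_rxn = 4.422 × -168 = -742.9 kJ/min
Sensible, feed 66.6→25 °C: -96.096 kJ/min
Outlet flows (mol/min): A 8.778, O₂ 4.389, B 4.422
Sensible, products 25→209 °C: 420.16 kJ/min
Q = ΔH = -418.83 kJ/min = -6.9806 kW
Heat removed = 6.9806 kW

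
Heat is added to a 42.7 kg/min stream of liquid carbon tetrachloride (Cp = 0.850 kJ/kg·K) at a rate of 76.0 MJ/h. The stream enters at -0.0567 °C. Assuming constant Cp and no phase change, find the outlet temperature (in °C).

Q = 76.0 MJ/h = 1266.7 kJ/min
ΔT = Q/(ṁ·Cp) = 1266.7/(42.7×0.850) = 34.899 K
T_out = -0.0567 + 34.899 = 34.843 °C

T_out = 34.8 °C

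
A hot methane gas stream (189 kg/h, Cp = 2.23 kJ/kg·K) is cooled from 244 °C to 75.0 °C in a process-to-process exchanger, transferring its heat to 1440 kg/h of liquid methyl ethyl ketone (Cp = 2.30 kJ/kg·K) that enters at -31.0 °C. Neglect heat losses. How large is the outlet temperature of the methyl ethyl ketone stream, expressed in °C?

T_c,out = -9.49 °C

Heat released by hot stream: Q = 189 × 2.23 × (244 − 75.0) = 71228 kJ/h
Energy balance on cold side (adiabatic exchanger): Q = ṁ_c·Cp_c·(T_c,out − T_c,in)
T_c,out = -31.0 + 71228/(1440 × 2.30) = -9.4938 °C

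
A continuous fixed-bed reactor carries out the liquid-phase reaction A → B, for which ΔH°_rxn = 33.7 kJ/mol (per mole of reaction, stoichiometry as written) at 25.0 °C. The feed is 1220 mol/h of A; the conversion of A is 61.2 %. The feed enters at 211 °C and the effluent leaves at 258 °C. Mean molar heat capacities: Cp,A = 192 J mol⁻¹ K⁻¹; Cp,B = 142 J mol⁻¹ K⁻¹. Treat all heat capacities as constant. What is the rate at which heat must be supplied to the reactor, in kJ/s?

Q_in = 7.63 kJ/s

Extent of reaction ξ = 0.612 × 1220 = 746.64 mol/h
Reaction term: ξ·ΔH°_rxn = 746.64 × 33.7 = 25162 kJ/h
Sensible, feed 211→25 °C: -43569 kJ/h
Outlet flows (mol/h): A 473.36, B 746.64
Sensible, products 25→258 °C: 45880 kJ/h
Q = ΔH = 27473 kJ/h = 7.6313 kW
Heat supplied = 7.6313 kJ/s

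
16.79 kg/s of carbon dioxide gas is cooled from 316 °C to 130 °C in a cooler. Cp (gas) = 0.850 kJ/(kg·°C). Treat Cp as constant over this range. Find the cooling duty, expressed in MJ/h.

Q_c = 9560 MJ/h

Q = ṁ·Cp·ΔT = 16.79 × 0.850 × (130 − 316) = -2654.5 kJ/s
Cooling duty = 9556.2 MJ/h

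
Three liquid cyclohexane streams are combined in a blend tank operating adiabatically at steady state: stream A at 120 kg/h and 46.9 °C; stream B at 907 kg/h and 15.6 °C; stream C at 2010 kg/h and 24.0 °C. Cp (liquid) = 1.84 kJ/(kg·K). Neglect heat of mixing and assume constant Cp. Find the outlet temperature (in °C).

T_out = 22.4 °C

Adiabatic, steady state ⇒ Σ ṁᵢCp,ᵢ(T_out − Tᵢ) = 0
Σ ṁᵢCp,ᵢTᵢ = 120×1.84×46.9 + 907×1.84×15.6 + 2010×1.84×24.0 = 125150
Σ ṁᵢCp,ᵢ = 120×1.84 + 907×1.84 + 2010×1.84 = 5588.1
T_out = 125150 / 5588.1 = 22.396 °C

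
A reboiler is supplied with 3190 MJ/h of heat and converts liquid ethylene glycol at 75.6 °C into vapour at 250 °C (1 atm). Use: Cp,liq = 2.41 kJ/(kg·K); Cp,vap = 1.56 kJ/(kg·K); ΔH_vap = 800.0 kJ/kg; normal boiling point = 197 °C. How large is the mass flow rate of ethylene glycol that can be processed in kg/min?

Δh = 2.41×(197−75.6) + 800.0 + 1.56×(250−197) = 1175.3 kJ/kg
Q = 3190 MJ/h = 886.11 kJ/s = 53167 kJ/min
ṁ = Q/Δh = 53167 / 1175.3 = 45.238 kg/min

ṁ = 45.2 kg/min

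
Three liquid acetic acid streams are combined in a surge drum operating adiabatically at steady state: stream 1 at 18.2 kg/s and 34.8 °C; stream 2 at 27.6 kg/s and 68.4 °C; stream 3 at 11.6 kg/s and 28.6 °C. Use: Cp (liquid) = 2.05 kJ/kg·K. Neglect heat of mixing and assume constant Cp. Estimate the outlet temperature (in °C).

No heat crosses the boundary, so H_out = H_in.
Σ ṁᵢCp,ᵢTᵢ = 18.2×2.05×34.8 + 27.6×2.05×68.4 + 11.6×2.05×28.6 = 5848.6
Σ ṁᵢCp,ᵢ = 18.2×2.05 + 27.6×2.05 + 11.6×2.05 = 117.67
T_out = 5848.6 / 117.67 = 49.703 °C

T_out = 49.7 °C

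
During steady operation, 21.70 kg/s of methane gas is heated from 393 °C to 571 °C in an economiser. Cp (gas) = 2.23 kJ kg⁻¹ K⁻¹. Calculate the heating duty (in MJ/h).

Q = ṁ·Cp·ΔT = 21.70 × 2.23 × (571 − 393) = 8613.6 kJ/s
Heating duty = 31009 MJ/h

Q = 31000 MJ/h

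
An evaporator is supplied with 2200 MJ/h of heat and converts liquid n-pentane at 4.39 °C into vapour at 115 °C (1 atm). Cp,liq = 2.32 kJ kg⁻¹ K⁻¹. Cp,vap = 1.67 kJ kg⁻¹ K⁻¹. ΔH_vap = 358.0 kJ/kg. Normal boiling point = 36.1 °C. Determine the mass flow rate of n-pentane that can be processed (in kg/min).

ṁ = 65.1 kg/min

Δh = 2.32×(36.1−4.39) + 358.0 + 1.67×(115−36.1) = 563.33 kJ/kg
Q = 2200 MJ/h = 611.11 kJ/s = 36667 kJ/min
ṁ = Q/Δh = 36667 / 563.33 = 65.089 kg/min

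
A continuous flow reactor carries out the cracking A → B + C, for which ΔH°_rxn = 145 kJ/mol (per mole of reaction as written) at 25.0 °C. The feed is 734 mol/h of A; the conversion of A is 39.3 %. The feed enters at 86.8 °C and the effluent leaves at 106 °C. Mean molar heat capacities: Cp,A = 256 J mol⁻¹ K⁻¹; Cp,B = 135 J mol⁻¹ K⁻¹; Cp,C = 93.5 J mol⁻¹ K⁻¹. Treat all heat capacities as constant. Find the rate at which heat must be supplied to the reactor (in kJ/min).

Extent of reaction ξ = 0.393 × 734 = 288.46 mol/h
Reaction term: ξ·ΔH°_rxn = 288.46 × 145 = 41827 kJ/h
Sensible, feed 86.8→25 °C: -11612 kJ/h
Outlet flows (mol/h): A 445.54, B 288.46, C 288.46
Sensible, products 25→106 °C: 14578 kJ/h
Q = ΔH = 44792 kJ/h = 12.442 kW
Heat supplied = 746.54 kJ/min

Q_in = 747 kJ/min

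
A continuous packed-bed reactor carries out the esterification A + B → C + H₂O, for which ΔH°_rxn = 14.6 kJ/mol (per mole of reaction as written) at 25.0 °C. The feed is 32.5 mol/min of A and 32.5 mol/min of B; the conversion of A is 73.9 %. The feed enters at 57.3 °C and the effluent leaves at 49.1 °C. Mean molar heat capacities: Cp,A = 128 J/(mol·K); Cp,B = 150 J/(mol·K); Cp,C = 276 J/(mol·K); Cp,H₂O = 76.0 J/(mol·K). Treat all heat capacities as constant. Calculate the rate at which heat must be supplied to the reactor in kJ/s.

Extent of reaction ξ = 0.739 × 32.5 = 24.017 mol/min
Reaction term: ξ·ΔH°_rxn = 24.017 × 14.6 = 350.66 kJ/min
Sensible, feed 57.3→25 °C: -291.83 kJ/min
Outlet flows (mol/min): A 8.4825, B 8.4825, C 24.017, H₂O 24.017
Sensible, products 25→49.1 °C: 260.58 kJ/min
Q = ΔH = 319.4 kJ/min = 5.3234 kW
Heat supplied = 5.3234 kJ/s

Q_in = 5.32 kJ/s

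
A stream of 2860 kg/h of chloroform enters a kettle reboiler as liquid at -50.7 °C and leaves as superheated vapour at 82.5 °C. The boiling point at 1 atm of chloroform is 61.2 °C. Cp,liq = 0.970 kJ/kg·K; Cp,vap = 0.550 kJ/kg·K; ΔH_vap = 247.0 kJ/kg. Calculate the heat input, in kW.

Q = 292 kW

liquid -50.7→61.2 °C: 108.54 kJ/kg
vaporisation at 61.2 °C: 247 kJ/kg
vapour 61.2→82.5 °C: 11.715 kJ/kg
Δh = 108.54 + 247 + 11.715 = 367.26 kJ/kg
Q = ṁ·Δh = 2860 kg/h × 367.26 kJ/kg = 1.0504e+06 kJ/h
|Q| = 291.77 kW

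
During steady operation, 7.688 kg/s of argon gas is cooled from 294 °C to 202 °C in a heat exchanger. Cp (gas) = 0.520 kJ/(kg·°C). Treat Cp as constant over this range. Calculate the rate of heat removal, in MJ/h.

Q = ṁ·Cp·ΔT = 7.688 × 0.520 × (202 − 294) = -367.79 kJ/s
Cooling duty = 1324.1 MJ/h

Q_c = 1320 MJ/h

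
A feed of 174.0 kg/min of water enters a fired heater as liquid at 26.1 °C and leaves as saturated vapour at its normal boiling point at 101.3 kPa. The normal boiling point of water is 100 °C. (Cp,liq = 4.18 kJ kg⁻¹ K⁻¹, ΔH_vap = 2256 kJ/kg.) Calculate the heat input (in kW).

liquid 26.1→100 °C: 308.9 kJ/kg
vaporisation at 100 °C: 2256 kJ/kg
Δh = 308.9 + 2256 = 2564.9 kJ/kg
Q = ṁ·Δh = 174.0 kg/min × 2564.9 kJ/kg = 446290 kJ/min
|Q| = 7438.2 kW

Q = 7440 kW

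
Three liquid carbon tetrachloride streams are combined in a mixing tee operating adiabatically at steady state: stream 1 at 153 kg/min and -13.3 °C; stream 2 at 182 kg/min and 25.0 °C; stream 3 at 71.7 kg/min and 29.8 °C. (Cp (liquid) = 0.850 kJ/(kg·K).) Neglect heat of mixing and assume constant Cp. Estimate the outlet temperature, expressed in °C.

T_out = 11.4 °C

Adiabatic, steady state ⇒ Σ ṁᵢCp,ᵢ(T_out − Tᵢ) = 0
T_out = Σ ṁᵢCp,ᵢTᵢ / Σ ṁᵢCp,ᵢ
      = 3954 / 345.69 = 11.438 °C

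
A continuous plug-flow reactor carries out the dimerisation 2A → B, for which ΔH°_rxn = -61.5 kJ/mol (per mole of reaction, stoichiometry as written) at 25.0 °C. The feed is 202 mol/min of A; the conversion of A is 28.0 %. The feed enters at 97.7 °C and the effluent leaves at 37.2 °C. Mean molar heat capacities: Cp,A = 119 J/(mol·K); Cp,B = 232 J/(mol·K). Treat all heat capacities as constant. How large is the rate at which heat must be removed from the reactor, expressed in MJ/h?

Q_out = 192 MJ/h

Extent of reaction ξ = 0.280 × 202 / 2 = 28.28 mol/min
Reaction term: ξ·ΔH°_rxn = 28.28 × -61.5 = -1739.2 kJ/min
Sensible, feed 97.7→25 °C: -1747.6 kJ/min
Outlet flows (mol/min): A 145.44, B 28.28
Sensible, products 25→37.2 °C: 291.19 kJ/min
Q = ΔH = -3195.6 kJ/min = -53.26 kW
Heat removed = 191.74 MJ/h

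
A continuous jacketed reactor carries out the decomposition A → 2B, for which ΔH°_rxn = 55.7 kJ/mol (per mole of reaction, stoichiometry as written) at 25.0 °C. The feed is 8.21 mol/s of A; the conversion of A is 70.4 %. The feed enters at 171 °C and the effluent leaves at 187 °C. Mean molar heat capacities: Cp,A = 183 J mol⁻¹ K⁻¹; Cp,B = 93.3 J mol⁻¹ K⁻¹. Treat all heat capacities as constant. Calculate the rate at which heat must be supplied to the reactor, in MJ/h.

Extent of reaction ξ = 0.704 × 8.21 = 5.7798 mol/s
Reaction term: ξ·ΔH°_rxn = 5.7798 × 55.7 = 321.94 kJ/s
Sensible, feed 171→25 °C: -219.35 kJ/s
Outlet flows (mol/s): A 2.4302, B 11.56
Sensible, products 25→187 °C: 246.76 kJ/s
Q = ΔH = 349.35 kJ/s = 349.35 kW
Heat supplied = 1257.6 MJ/h

Q_in = 1260 MJ/h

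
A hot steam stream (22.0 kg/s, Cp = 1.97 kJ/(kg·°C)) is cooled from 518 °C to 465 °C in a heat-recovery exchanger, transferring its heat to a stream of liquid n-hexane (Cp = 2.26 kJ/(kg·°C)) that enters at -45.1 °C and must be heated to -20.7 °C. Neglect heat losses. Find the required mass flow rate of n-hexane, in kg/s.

Heat released by hot stream: Q = 22.0 × 1.97 × (518 − 465) = 2297 kJ/s
Energy balance on cold side (adiabatic exchanger): Q = ṁ_c·Cp_c·(T_c,out − T_c,in)
ṁ_c = 2297 / [2.26 × (-20.7 − -45.1)] = 41.655 kg/s

ṁ_c = 41.7 kg/s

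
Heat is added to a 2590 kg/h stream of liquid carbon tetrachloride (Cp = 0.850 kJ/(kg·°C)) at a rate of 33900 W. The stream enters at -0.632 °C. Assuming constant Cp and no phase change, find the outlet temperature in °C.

T_out = 54.8 °C

Q = 33900 W = 122040 kJ/h
ΔT = Q/(ṁ·Cp) = 122040/(2590×0.850) = 55.435 K
T_out = -0.632 + 55.435 = 54.803 °C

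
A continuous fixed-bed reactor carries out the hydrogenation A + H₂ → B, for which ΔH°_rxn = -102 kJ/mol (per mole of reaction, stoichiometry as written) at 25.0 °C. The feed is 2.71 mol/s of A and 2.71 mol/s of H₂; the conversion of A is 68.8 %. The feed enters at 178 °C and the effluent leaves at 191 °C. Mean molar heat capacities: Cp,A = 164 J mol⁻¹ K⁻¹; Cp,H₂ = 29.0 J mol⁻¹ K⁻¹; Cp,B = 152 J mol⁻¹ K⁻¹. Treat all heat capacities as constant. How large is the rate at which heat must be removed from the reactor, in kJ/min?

Q_out = 11800 kJ/min

Extent of reaction ξ = 0.688 × 2.71 = 1.8645 mol/s
Reaction term: ξ·ΔH°_rxn = 1.8645 × -102 = -190.18 kJ/s
Sensible, feed 178→25 °C: -80.024 kJ/s
Outlet flows (mol/s): A 0.84552, H₂ 0.84552, B 1.8645
Sensible, products 25→191 °C: 74.133 kJ/s
Q = ΔH = -196.07 kJ/s = -196.07 kW
Heat removed = 11764 kJ/min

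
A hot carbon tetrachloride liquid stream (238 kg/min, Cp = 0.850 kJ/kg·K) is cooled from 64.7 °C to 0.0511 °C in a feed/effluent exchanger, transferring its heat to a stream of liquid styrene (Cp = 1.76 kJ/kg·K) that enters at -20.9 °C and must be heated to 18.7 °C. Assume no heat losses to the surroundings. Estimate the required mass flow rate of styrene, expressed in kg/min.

Heat released by hot stream: Q = 238 × 0.850 × (64.7 − 0.0511) = 13078 kJ/min
Energy balance on cold side (adiabatic exchanger): Q = ṁ_c·Cp_c·(T_c,out − T_c,in)
ṁ_c = 13078 / [1.76 × (18.7 − -20.9)] = 187.65 kg/min

ṁ_c = 188 kg/min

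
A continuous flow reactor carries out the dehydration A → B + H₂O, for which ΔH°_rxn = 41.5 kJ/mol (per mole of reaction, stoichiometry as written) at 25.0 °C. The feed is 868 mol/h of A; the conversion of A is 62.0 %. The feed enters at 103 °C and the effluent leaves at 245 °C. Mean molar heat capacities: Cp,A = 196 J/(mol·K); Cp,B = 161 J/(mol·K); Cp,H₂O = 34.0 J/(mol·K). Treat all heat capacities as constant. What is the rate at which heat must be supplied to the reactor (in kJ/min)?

Q_in = 773 kJ/min

Extent of reaction ξ = 0.620 × 868 = 538.16 mol/h
Reaction term: ξ·ΔH°_rxn = 538.16 × 41.5 = 22334 kJ/h
Sensible, feed 103→25 °C: -13270 kJ/h
Outlet flows (mol/h): A 329.84, B 538.16, H₂O 538.16
Sensible, products 25→245 °C: 37310 kJ/h
Q = ΔH = 46373 kJ/h = 12.882 kW
Heat supplied = 772.89 kJ/min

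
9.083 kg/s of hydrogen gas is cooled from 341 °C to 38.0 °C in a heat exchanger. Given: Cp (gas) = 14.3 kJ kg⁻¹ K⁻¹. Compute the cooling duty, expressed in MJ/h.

Q_c = 142000 MJ/h

Q = ṁ·Cp·ΔT = 9.083 × 14.3 × (38.0 − 341) = -39356 kJ/s
Cooling duty = 141680 MJ/h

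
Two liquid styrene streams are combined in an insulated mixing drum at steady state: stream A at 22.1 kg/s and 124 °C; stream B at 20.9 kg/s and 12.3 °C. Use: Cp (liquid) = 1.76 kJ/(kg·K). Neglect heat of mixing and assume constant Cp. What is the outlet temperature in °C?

Adiabatic, steady state ⇒ Σ ṁᵢCp,ᵢ(T_out − Tᵢ) = 0
Σ ṁᵢCp,ᵢTᵢ = 22.1×1.76×124 + 20.9×1.76×12.3 = 5275.5
Σ ṁᵢCp,ᵢ = 22.1×1.76 + 20.9×1.76 = 75.68
T_out = 5275.5 / 75.68 = 69.709 °C

T_out = 69.7 °C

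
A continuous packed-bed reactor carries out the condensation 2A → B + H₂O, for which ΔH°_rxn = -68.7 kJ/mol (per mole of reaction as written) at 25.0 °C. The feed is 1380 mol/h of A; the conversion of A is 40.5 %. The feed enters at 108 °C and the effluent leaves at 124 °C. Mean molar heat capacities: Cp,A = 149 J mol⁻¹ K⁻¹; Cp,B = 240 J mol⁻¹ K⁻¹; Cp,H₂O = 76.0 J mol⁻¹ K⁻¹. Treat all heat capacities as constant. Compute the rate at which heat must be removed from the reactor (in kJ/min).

Extent of reaction ξ = 0.405 × 1380 / 2 = 279.45 mol/h
Reaction term: ξ·ΔH°_rxn = 279.45 × -68.7 = -19198 kJ/h
Sensible, feed 108→25 °C: -17066 kJ/h
Outlet flows (mol/h): A 821.1, B 279.45, H₂O 279.45
Sensible, products 25→124 °C: 20854 kJ/h
Q = ΔH = -15410 kJ/h = -4.2806 kW
Heat removed = 256.84 kJ/min

Q_out = 257 kJ/min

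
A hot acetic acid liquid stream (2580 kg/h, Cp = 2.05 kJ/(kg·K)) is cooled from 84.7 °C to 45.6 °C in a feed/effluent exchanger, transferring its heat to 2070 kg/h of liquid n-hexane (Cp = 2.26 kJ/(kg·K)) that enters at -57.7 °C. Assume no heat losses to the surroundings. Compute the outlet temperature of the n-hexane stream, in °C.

T_c,out = -13.5 °C

Heat released by hot stream: Q = 2580 × 2.05 × (84.7 − 45.6) = 206800 kJ/h
Energy balance on cold side (adiabatic exchanger): Q = ṁ_c·Cp_c·(T_c,out − T_c,in)
T_c,out = -57.7 + 206800/(2070 × 2.26) = -13.495 °C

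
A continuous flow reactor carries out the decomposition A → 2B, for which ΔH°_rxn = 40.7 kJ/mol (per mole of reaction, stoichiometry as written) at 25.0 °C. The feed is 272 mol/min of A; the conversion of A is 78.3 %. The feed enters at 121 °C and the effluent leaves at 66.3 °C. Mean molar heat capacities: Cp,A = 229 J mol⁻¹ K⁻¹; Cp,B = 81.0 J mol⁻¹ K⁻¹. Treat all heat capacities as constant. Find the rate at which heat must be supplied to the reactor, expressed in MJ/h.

Q_in = 280 MJ/h

Extent of reaction ξ = 0.783 × 272 = 212.98 mol/min
Reaction term: ξ·ΔH°_rxn = 212.98 × 40.7 = 8668.1 kJ/min
Sensible, feed 121→25 °C: -5979.6 kJ/min
Outlet flows (mol/min): A 59.024, B 425.95
Sensible, products 25→66.3 °C: 1983.2 kJ/min
Q = ΔH = 4671.6 kJ/min = 77.861 kW
Heat supplied = 280.3 MJ/h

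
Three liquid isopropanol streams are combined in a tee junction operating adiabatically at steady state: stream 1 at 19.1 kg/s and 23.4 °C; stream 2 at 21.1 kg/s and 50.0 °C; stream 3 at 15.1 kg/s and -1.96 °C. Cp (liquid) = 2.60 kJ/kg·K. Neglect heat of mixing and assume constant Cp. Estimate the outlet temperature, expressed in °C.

T_out = 26.6 °C

Energy balance with Q = 0: Σ ṁᵢCp,ᵢ(T_out − Tᵢ) = 0
T_out = Σ ṁᵢCp,ᵢTᵢ / Σ ṁᵢCp,ᵢ
      = 3828.1 / 143.78 = 26.625 °C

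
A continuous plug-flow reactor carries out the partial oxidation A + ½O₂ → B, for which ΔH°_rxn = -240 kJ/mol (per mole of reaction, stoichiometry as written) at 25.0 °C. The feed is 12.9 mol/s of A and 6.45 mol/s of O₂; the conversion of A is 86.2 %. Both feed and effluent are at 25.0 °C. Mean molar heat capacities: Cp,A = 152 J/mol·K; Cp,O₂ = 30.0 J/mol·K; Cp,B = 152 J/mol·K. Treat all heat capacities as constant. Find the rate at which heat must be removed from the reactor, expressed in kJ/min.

Extent of reaction ξ = 0.862 × 12.9 = 11.12 mol/s
Reaction term: ξ·ΔH°_rxn = 11.12 × -240 = -2668.8 kJ/s
Q = ΔH = -2668.8 kJ/s = -2668.8 kW
Heat removed = 160130 kJ/min

Q_out = 160000 kJ/min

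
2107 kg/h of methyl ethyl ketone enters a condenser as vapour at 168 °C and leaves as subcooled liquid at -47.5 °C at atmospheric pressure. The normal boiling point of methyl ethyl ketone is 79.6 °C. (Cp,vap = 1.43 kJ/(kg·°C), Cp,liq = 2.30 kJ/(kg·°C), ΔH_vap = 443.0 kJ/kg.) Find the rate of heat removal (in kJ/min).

Q_c = 30300 kJ/min

vapour 168→79.6 °C: -126.41 kJ/kg
condensation at 79.6 °C: -443 kJ/kg
liquid 79.6→-47.5 °C: -292.33 kJ/kg
Δh = -126.41 + -443 + -292.33 = -861.74 kJ/kg
Q = ṁ·Δh = 2107 kg/h × -861.74 kJ/kg = -1.8157e+06 kJ/h
|Q| = 504.36 kW = 30262 kJ/min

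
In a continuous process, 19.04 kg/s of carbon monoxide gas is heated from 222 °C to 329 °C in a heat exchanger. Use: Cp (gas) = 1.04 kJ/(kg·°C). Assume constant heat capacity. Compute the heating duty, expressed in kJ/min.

Q = ṁ·Cp·ΔT = 19.04 × 1.04 × (329 − 222) = 2118.8 kJ/s
Heating duty = 127130 kJ/min

Q = 127000 kJ/min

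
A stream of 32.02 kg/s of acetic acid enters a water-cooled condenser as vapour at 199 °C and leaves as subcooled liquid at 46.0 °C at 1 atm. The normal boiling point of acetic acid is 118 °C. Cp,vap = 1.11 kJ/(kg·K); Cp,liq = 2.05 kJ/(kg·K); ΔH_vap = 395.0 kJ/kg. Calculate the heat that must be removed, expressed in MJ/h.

vapour 199→118 °C: -89.91 kJ/kg
condensation at 118 °C: -395 kJ/kg
liquid 118→46.0 °C: -147.6 kJ/kg
Δh = -89.91 + -395 + -147.6 = -632.51 kJ/kg
Q = ṁ·Δh = 32.02 kg/s × -632.51 kJ/kg = -20253 kJ/s
|Q| = 20253 kW = 72911 MJ/h

Q_c = 72900 MJ/h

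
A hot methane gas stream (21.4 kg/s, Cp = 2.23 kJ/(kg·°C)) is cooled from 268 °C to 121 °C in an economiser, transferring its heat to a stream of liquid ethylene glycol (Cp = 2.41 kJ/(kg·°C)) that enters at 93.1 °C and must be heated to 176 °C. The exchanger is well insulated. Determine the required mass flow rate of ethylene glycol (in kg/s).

ṁ_c = 35.1 kg/s

Heat released by hot stream: Q = 21.4 × 2.23 × (268 − 121) = 7015.1 kJ/s
Energy balance on cold side (adiabatic exchanger): Q = ṁ_c·Cp_c·(T_c,out − T_c,in)
ṁ_c = 7015.1 / [2.41 × (176 − 93.1)] = 35.113 kg/s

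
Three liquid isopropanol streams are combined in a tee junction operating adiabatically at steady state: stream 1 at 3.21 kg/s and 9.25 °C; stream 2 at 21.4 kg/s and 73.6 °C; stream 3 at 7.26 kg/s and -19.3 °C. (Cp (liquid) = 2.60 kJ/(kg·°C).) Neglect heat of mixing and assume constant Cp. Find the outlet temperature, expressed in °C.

T_out = 46.0 °C

Adiabatic, steady state ⇒ Σ ṁᵢCp,ᵢ(T_out − Tᵢ) = 0
Σ ṁᵢCp,ᵢTᵢ = 3.21×2.60×9.25 + 21.4×2.60×73.6 + 7.26×2.60×-19.3 = 3808
Σ ṁᵢCp,ᵢ = 3.21×2.60 + 21.4×2.60 + 7.26×2.60 = 82.862
T_out = 3808 / 82.862 = 45.956 °C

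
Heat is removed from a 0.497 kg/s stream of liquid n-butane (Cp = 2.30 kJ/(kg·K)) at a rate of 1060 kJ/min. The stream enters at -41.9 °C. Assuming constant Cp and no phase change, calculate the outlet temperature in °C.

Q = 1060 kJ/min = 17.667 kJ/s
ΔT = Q/(ṁ·Cp) = 17.667/(0.497×2.30) = 15.455 K
T_out = -41.9 − 15.455 = -57.355 °C

T_out = -57.4 °C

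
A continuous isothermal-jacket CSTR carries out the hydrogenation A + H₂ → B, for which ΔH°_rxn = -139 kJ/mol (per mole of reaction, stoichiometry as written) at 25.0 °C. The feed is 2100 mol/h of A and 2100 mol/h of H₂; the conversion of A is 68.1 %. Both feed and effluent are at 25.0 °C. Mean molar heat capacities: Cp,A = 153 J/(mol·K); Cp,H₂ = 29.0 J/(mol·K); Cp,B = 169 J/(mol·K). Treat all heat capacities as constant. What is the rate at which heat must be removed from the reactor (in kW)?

Extent of reaction ξ = 0.681 × 2100 = 1430.1 mol/h
Reaction term: ξ·ΔH°_rxn = 1430.1 × -139 = -198780 kJ/h
Q = ΔH = -198780 kJ/h = -55.218 kW
Heat removed = 55.218 kW

Q_out = 55.2 kW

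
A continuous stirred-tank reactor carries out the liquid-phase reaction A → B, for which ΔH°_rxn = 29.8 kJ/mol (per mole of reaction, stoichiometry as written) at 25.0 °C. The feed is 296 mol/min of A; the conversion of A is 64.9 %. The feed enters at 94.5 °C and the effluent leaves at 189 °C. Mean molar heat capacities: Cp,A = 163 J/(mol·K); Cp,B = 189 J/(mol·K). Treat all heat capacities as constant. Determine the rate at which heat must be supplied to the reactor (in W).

Q_in = 185000 W

Extent of reaction ξ = 0.649 × 296 = 192.1 mol/min
Reaction term: ξ·ΔH°_rxn = 192.1 × 29.8 = 5724.7 kJ/min
Sensible, feed 94.5→25 °C: -3353.2 kJ/min
Outlet flows (mol/min): A 103.9, B 192.1
Sensible, products 25→189 °C: 8731.8 kJ/min
Q = ΔH = 11103 kJ/min = 185.05 kW
Heat supplied = 185050 W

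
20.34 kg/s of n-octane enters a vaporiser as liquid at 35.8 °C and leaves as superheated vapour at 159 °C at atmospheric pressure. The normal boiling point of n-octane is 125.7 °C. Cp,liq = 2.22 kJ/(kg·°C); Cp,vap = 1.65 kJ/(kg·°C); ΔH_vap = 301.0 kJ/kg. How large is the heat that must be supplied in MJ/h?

liquid 35.8→125.7 °C: 199.58 kJ/kg
vaporisation at 125.7 °C: 301 kJ/kg
vapour 125.7→159 °C: 54.945 kJ/kg
Δh = 199.58 + 301 + 54.945 = 555.52 kJ/kg
Q = ṁ·Δh = 20.34 kg/s × 555.52 kJ/kg = 11299 kJ/s
|Q| = 11299 kW = 40678 MJ/h

Q = 40700 MJ/h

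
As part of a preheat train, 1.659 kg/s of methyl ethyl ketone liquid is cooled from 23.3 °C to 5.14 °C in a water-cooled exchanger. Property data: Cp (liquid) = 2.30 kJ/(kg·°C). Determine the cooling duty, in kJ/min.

Q = ṁ·Cp·ΔT = 1.659 × 2.30 × (5.14 − 23.3) = -69.293 kJ/s
Cooling duty = 4157.6 kJ/min

Q_c = 4160 kJ/min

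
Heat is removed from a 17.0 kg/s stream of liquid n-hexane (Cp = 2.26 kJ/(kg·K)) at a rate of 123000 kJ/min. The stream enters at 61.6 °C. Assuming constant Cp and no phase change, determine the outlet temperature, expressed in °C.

Q = 123000 kJ/min = 2050 kJ/s
ΔT = Q/(ṁ·Cp) = 2050/(17.0×2.26) = 53.358 K
T_out = 61.6 − 53.358 = 8.2424 °C

T_out = 8.24 °C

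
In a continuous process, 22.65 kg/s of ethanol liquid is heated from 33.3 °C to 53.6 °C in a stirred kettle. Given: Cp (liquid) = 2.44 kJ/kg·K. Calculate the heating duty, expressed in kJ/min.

Q = ṁ·Cp·ΔT = 22.65 × 2.44 × (53.6 − 33.3) = 1121.9 kJ/s
Heating duty = 67314 kJ/min

Q = 67300 kJ/min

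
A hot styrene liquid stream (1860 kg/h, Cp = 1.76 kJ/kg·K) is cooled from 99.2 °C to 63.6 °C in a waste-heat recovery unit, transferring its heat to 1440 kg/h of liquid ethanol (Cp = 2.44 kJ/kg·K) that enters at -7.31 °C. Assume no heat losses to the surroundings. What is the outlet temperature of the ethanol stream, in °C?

Heat released by hot stream: Q = 1860 × 1.76 × (99.2 − 63.6) = 116540 kJ/h
Energy balance on cold side (adiabatic exchanger): Q = ṁ_c·Cp_c·(T_c,out − T_c,in)
T_c,out = -7.31 + 116540/(1440 × 2.44) = 25.858 °C

T_c,out = 25.9 °C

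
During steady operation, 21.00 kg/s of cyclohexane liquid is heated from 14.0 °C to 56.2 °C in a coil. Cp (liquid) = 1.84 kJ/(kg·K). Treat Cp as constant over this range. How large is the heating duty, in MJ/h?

Q = 5870 MJ/h

Q = ṁ·Cp·ΔT = 21.00 × 1.84 × (56.2 − 14.0) = 1630.6 kJ/s
Heating duty = 5870.2 MJ/h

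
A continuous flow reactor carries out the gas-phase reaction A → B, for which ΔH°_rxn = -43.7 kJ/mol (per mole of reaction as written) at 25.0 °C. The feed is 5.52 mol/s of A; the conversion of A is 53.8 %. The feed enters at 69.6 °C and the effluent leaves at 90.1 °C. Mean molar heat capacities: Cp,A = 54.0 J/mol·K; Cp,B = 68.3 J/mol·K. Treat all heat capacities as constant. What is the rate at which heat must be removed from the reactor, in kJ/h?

Extent of reaction ξ = 0.538 × 5.52 = 2.9698 mol/s
Reaction term: ξ·ΔH°_rxn = 2.9698 × -43.7 = -129.78 kJ/s
Sensible, feed 69.6→25 °C: -13.294 kJ/s
Outlet flows (mol/s): A 2.5502, B 2.9698
Sensible, products 25→90.1 °C: 22.17 kJ/s
Q = ΔH = -120.9 kJ/s = -120.9 kW
Heat removed = 435250 kJ/h

Q_out = 435000 kJ/h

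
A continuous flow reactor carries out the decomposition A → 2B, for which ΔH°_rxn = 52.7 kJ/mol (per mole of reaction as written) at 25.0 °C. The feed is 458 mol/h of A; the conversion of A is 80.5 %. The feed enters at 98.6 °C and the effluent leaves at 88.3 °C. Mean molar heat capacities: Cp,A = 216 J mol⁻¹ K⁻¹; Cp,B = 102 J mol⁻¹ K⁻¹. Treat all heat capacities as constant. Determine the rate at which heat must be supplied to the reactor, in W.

Q_in = 5040 W

Extent of reaction ξ = 0.805 × 458 = 368.69 mol/h
Reaction term: ξ·ΔH°_rxn = 368.69 × 52.7 = 19430 kJ/h
Sensible, feed 98.6→25 °C: -7281.1 kJ/h
Outlet flows (mol/h): A 89.31, B 737.38
Sensible, products 25→88.3 °C: 5982.1 kJ/h
Q = ΔH = 18131 kJ/h = 5.0364 kW
Heat supplied = 5036.4 W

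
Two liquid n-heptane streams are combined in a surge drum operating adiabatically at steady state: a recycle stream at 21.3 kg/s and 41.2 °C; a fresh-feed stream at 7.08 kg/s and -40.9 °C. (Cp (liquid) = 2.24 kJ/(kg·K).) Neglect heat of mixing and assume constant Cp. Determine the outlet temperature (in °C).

T_out = 20.7 °C

No heat crosses the boundary, so H_out = H_in.
T_out = Σ ṁᵢCp,ᵢTᵢ / Σ ṁᵢCp,ᵢ
      = 1317.1 / 63.571 = 20.718 °C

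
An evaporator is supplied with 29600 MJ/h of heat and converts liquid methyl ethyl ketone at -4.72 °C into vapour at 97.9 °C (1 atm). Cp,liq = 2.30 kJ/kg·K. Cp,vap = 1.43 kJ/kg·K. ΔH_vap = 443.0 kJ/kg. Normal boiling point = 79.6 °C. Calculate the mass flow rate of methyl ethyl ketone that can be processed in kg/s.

Δh = 2.30×(79.6−-4.72) + 443.0 + 1.43×(97.9−79.6) = 663.1 kJ/kg
Q = 29600 MJ/h = 8222.2 kJ/s = 8222.2 kJ/s
ṁ = Q/Δh = 8222.2 / 663.1 = 12.4 kg/s

ṁ = 12.4 kg/s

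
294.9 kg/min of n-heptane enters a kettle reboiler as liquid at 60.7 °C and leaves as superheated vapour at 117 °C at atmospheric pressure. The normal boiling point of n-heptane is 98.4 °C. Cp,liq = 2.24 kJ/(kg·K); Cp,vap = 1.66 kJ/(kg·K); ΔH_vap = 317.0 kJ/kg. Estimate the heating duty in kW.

Q = 2120 kW

liquid 60.7→98.4 °C: 84.448 kJ/kg
vaporisation at 98.4 °C: 317 kJ/kg
vapour 98.4→117 °C: 30.876 kJ/kg
Δh = 84.448 + 317 + 30.876 = 432.32 kJ/kg
Q = ṁ·Δh = 294.9 kg/min × 432.32 kJ/kg = 127490 kJ/min
|Q| = 2124.9 kW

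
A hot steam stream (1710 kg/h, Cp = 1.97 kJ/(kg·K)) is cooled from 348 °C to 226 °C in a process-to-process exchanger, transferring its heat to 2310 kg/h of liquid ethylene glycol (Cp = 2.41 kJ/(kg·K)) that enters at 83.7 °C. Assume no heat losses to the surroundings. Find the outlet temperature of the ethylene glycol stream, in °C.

Heat released by hot stream: Q = 1710 × 1.97 × (348 − 226) = 410980 kJ/h
Energy balance on cold side (adiabatic exchanger): Q = ṁ_c·Cp_c·(T_c,out − T_c,in)
T_c,out = 83.7 + 410980/(2310 × 2.41) = 157.52 °C

T_c,out = 158 °C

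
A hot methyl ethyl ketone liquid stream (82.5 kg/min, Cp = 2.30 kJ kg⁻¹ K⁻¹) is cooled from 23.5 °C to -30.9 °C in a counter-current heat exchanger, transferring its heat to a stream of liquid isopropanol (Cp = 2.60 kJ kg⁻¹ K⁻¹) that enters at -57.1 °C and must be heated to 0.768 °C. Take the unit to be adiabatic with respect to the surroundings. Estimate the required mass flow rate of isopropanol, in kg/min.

ṁ_c = 68.6 kg/min

Heat released by hot stream: Q = 82.5 × 2.30 × (23.5 − -30.9) = 10322 kJ/min
Energy balance on cold side (adiabatic exchanger): Q = ṁ_c·Cp_c·(T_c,out − T_c,in)
ṁ_c = 10322 / [2.60 × (0.768 − -57.1)] = 68.607 kg/min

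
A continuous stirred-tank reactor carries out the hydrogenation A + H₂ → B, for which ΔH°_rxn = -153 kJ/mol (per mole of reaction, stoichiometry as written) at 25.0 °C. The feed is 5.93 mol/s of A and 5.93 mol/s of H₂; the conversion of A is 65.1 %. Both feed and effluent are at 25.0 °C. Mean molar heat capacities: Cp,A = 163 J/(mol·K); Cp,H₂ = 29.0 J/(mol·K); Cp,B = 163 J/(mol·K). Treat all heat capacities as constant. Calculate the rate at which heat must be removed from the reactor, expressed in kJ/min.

Extent of reaction ξ = 0.651 × 5.93 = 3.8604 mol/s
Reaction term: ξ·ΔH°_rxn = 3.8604 × -153 = -590.65 kJ/s
Q = ΔH = -590.65 kJ/s = -590.65 kW
Heat removed = 35439 kJ/min

Q_out = 35400 kJ/min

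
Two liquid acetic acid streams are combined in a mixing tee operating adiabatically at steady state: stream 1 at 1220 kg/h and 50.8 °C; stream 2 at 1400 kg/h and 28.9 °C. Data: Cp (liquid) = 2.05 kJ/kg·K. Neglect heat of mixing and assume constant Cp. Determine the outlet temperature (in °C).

T_out = 39.1 °C

No heat crosses the boundary, so H_out = H_in.
Σ ṁᵢCp,ᵢTᵢ = 1220×2.05×50.8 + 1400×2.05×28.9 = 209990
Σ ṁᵢCp,ᵢ = 1220×2.05 + 1400×2.05 = 5371
T_out = 209990 / 5371 = 39.098 °C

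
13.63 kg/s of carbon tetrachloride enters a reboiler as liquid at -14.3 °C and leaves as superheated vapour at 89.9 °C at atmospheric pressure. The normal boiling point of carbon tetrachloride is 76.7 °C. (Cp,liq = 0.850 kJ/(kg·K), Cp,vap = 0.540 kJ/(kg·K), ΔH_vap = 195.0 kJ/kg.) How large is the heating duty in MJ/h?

Q = 13700 MJ/h

liquid -14.3→76.7 °C: 77.35 kJ/kg
vaporisation at 76.7 °C: 195 kJ/kg
vapour 76.7→89.9 °C: 7.128 kJ/kg
Δh = 77.35 + 195 + 7.128 = 279.48 kJ/kg
Q = ṁ·Δh = 13.63 kg/s × 279.48 kJ/kg = 3809.3 kJ/s
|Q| = 3809.3 kW = 13713 MJ/h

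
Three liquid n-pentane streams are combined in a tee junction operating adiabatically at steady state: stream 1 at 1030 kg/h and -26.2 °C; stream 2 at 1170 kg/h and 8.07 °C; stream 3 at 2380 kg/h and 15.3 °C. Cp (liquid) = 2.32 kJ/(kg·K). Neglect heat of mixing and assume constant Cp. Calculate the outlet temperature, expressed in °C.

Energy balance with Q = 0: Σ ṁᵢCp,ᵢ(T_out − Tᵢ) = 0
Σ ṁᵢCp,ᵢTᵢ = 1030×2.32×-26.2 + 1170×2.32×8.07 + 2380×2.32×15.3 = 43778
Σ ṁᵢCp,ᵢ = 1030×2.32 + 1170×2.32 + 2380×2.32 = 10626
T_out = 43778 / 10626 = 4.1201 °C

T_out = 4.12 °C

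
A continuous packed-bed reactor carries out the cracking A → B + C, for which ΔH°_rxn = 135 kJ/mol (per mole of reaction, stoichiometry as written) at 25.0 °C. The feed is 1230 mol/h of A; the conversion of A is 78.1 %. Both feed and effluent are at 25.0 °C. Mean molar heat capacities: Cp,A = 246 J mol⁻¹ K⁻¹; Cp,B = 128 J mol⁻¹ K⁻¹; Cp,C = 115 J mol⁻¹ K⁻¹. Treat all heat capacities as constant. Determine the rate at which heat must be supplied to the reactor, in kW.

Q_in = 36.0 kW

Extent of reaction ξ = 0.781 × 1230 = 960.63 mol/h
Reaction term: ξ·ΔH°_rxn = 960.63 × 135 = 129690 kJ/h
Q = ΔH = 129690 kJ/h = 36.024 kW
Heat supplied = 36.024 kW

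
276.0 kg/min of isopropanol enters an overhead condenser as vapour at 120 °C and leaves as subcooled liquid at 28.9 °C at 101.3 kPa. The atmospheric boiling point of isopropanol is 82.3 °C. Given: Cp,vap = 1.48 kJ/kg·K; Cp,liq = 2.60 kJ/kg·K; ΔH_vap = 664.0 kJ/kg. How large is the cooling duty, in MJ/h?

Q_c = 14200 MJ/h

vapour 120→82.3 °C: -55.796 kJ/kg
condensation at 82.3 °C: -664 kJ/kg
liquid 82.3→28.9 °C: -138.84 kJ/kg
Δh = -55.796 + -664 + -138.84 = -858.64 kJ/kg
Q = ṁ·Δh = 276.0 kg/min × -858.64 kJ/kg = -236980 kJ/min
|Q| = 3949.7 kW = 14219 MJ/h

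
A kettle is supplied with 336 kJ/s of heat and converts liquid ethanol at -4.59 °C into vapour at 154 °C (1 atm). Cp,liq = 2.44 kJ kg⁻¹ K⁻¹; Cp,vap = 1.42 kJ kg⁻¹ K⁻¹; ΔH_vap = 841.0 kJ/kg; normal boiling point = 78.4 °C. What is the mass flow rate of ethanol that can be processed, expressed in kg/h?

ṁ = 1050 kg/h

Δh = 2.44×(78.4−-4.59) + 841.0 + 1.42×(154−78.4) = 1150.8 kJ/kg
Q = 336 kJ/s = 336 kJ/s = 1.2096e+06 kJ/h
ṁ = Q/Δh = 1.2096e+06 / 1150.8 = 1051.1 kg/h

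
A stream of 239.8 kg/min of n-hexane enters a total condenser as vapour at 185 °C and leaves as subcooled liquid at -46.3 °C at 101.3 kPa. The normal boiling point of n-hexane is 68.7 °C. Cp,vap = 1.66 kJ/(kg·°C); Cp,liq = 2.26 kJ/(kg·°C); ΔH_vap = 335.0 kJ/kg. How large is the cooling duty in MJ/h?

Q_c = 11300 MJ/h

vapour 185→68.7 °C: -193.06 kJ/kg
condensation at 68.7 °C: -335 kJ/kg
liquid 68.7→-46.3 °C: -259.9 kJ/kg
Δh = -193.06 + -335 + -259.9 = -787.96 kJ/kg
Q = ṁ·Δh = 239.8 kg/min × -787.96 kJ/kg = -188950 kJ/min
|Q| = 3149.2 kW = 11337 MJ/h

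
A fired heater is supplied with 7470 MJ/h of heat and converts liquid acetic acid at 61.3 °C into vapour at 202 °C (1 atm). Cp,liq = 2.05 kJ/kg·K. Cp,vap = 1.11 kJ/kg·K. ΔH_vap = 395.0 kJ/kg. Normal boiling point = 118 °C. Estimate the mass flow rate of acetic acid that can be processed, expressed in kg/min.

Δh = 2.05×(118−61.3) + 395.0 + 1.11×(202−118) = 604.48 kJ/kg
Q = 7470 MJ/h = 2075 kJ/s = 124500 kJ/min
ṁ = Q/Δh = 124500 / 604.48 = 205.96 kg/min

ṁ = 206 kg/min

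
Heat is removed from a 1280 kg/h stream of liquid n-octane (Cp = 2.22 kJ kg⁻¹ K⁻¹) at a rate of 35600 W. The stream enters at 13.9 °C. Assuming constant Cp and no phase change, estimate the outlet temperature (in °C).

T_out = -31.2 °C

Q = 35600 W = 128160 kJ/h
ΔT = Q/(ṁ·Cp) = 128160/(1280×2.22) = 45.101 K
T_out = 13.9 − 45.101 = -31.201 °C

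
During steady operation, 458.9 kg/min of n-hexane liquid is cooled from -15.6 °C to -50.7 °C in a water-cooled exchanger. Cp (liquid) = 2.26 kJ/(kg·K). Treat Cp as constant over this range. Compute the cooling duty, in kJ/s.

Q = ṁ·Cp·ΔT = 458.9 × 2.26 × (-50.7 − -15.6) = -36403 kJ/min
Converting: 36403 / 60 s = 606.71 kW

Q_c = 607 kJ/s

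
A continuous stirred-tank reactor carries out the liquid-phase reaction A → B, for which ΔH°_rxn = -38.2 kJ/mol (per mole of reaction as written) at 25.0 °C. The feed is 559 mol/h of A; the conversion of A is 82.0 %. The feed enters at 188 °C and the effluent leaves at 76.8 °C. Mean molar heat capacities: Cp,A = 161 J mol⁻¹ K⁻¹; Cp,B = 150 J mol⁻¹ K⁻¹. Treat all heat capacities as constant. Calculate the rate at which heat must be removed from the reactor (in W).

Q_out = 7720 W

Extent of reaction ξ = 0.820 × 559 = 458.38 mol/h
Reaction term: ξ·ΔH°_rxn = 458.38 × -38.2 = -17510 kJ/h
Sensible, feed 188→25 °C: -14670 kJ/h
Outlet flows (mol/h): A 100.62, B 458.38
Sensible, products 25→76.8 °C: 4400.8 kJ/h
Q = ΔH = -27779 kJ/h = -7.7164 kW
Heat removed = 7716.4 W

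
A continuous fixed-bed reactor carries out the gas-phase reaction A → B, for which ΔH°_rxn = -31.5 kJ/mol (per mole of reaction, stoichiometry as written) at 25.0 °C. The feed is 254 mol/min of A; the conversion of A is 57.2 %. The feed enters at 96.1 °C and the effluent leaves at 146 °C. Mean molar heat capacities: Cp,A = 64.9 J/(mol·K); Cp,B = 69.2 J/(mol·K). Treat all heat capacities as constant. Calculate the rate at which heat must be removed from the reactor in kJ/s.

Q_out = 61.3 kJ/s

Extent of reaction ξ = 0.572 × 254 = 145.29 mol/min
Reaction term: ξ·ΔH°_rxn = 145.29 × -31.5 = -4576.6 kJ/min
Sensible, feed 96.1→25 °C: -1172.1 kJ/min
Outlet flows (mol/min): A 108.71, B 145.29
Sensible, products 25→146 °C: 2070.2 kJ/min
Q = ΔH = -3678.4 kJ/min = -61.307 kW
Heat removed = 61.307 kJ/s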